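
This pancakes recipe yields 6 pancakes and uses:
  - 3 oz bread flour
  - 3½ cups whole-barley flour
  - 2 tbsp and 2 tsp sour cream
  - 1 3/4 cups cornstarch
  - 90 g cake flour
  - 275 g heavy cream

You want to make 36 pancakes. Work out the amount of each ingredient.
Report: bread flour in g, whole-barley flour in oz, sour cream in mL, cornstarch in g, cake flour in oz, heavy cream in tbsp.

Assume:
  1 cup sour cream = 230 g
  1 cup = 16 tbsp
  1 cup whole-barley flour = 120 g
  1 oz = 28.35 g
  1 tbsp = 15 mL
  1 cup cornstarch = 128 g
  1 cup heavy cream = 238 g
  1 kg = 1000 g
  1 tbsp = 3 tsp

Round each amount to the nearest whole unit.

Scaling factor: 36/6 = 6.
bread flour: 3 oz × 6 × 28.35 g/oz ≈ 510 g
whole-barley flour: 3.5 cup × 6 × 120 g/cup ÷ 28.35 g/oz ≈ 89 oz
sour cream: (2 tbsp + 2 tsp = 8/3 tbsp) × 6 × 15 mL/tbsp = 240 mL
cornstarch: 1.75 cup × 6 × 128 g/cup = 1344 g
cake flour: 90 g × 6 ÷ 28.35 g/oz ≈ 19 oz
heavy cream: 275 g × 6 ÷ 238 g/cup × 16 tbsp/cup ≈ 111 tbsp

bread flour: 510 g; whole-barley flour: 89 oz; sour cream: 240 mL; cornstarch: 1344 g; cake flour: 19 oz; heavy cream: 111 tbsp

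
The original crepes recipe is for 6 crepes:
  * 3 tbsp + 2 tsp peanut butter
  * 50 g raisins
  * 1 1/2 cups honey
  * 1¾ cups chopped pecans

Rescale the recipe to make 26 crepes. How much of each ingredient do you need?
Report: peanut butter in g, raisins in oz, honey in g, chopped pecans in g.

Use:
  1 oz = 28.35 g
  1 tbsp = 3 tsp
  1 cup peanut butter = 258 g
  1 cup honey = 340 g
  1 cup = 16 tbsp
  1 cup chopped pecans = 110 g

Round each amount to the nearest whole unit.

peanut butter: 256 g; raisins: 8 oz; honey: 2210 g; chopped pecans: 834 g

Scaling factor: 26/6 = 13/3.
peanut butter: (3 tbsp + 2 tsp = 11/3 tbsp) × 13/3 ÷ 16 tbsp/cup × 258 g/cup ≈ 256 g
raisins: 50 g × 13/3 ÷ 28.35 g/oz ≈ 8 oz
honey: 1.5 cup × 13/3 × 340 g/cup = 2210 g
chopped pecans: 1.75 cup × 13/3 × 110 g/cup ≈ 834 g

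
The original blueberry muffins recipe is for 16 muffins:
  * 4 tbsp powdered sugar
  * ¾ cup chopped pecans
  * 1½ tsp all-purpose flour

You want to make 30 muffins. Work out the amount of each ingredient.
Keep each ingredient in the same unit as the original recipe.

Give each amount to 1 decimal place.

Scaling factor: 30/16 = 15/8 = 1.875.
powdered sugar: 4 tbsp × 15/8 = 7.5 tbsp
chopped pecans: 0.75 cup × 15/8 ≈ 1.4 cup
all-purpose flour: 1.5 tsp × 15/8 ≈ 2.8 tsp

powdered sugar: 7.5 tbsp; chopped pecans: 1.4 cup; all-purpose flour: 2.8 tsp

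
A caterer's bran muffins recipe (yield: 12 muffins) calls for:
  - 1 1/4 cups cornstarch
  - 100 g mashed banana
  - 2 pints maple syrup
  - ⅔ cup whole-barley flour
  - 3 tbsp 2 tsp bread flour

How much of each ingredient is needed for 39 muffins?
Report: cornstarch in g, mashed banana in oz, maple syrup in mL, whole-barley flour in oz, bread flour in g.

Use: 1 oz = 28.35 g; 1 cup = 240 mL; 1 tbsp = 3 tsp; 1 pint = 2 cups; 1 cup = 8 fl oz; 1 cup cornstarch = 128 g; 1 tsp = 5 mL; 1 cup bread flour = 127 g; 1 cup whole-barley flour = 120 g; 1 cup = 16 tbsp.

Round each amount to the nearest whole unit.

Scaling factor: 39/12 = 13/4 = 3.25.
cornstarch: 1.25 cup × 13/4 × 128 g/cup = 520 g
mashed banana: 100 g × 13/4 ÷ 28.35 g/oz ≈ 11 oz
maple syrup: 2 pint × 13/4 × 2 cup/pint × 240 mL/cup = 3120 mL
whole-barley flour: 2/3 cup × 13/4 × 120 g/cup ÷ 28.35 g/oz ≈ 9 oz
bread flour: (3 tbsp + 2 tsp = 11/3 tbsp) × 13/4 ÷ 16 tbsp/cup × 127 g/cup ≈ 95 g

cornstarch: 520 g; mashed banana: 11 oz; maple syrup: 3120 mL; whole-barley flour: 9 oz; bread flour: 95 g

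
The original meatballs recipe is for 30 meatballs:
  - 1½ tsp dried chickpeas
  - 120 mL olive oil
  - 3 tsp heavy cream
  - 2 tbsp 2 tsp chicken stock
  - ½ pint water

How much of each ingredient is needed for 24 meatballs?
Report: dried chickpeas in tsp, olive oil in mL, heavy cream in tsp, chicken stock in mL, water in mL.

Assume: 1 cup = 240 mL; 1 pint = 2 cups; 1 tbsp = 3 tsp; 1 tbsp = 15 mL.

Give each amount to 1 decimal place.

dried chickpeas: 1.2 tsp; olive oil: 96.0 mL; heavy cream: 2.4 tsp; chicken stock: 32.0 mL; water: 192.0 mL

Scaling factor: 24/30 = 4/5 = 0.8.
dried chickpeas: 1.5 tsp × 4/5 = 1.2 tsp
olive oil: 120 mL × 4/5 = 96.0 mL
heavy cream: 3 tsp × 4/5 = 2.4 tsp
chicken stock: (2 tbsp + 2 tsp = 8/3 tbsp) × 4/5 × 15 mL/tbsp = 32.0 mL
water: 0.5 pint × 4/5 × 2 cup/pint × 240 mL/cup = 192.0 mL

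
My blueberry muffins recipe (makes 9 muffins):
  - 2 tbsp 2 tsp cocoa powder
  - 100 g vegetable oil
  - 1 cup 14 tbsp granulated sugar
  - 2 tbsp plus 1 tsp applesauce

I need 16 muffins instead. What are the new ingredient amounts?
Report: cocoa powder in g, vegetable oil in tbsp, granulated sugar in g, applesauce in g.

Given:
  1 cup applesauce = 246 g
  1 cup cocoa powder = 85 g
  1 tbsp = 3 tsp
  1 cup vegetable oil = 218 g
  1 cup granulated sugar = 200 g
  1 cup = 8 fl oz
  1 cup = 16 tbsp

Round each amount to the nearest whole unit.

Scaling factor: 16/9.
cocoa powder: (2 tbsp + 2 tsp = 8/3 tbsp) × 16/9 ÷ 16 tbsp/cup × 85 g/cup ≈ 25 g
vegetable oil: 100 g × 16/9 ÷ 218 g/cup × 16 tbsp/cup ≈ 13 tbsp
granulated sugar: (1 cup + 14 tbsp = 1.875 cup) × 16/9 × 200 g/cup ≈ 667 g
applesauce: (2 tbsp + 1 tsp = 7/3 tbsp) × 16/9 ÷ 16 tbsp/cup × 246 g/cup ≈ 64 g

cocoa powder: 25 g; vegetable oil: 13 tbsp; granulated sugar: 667 g; applesauce: 64 g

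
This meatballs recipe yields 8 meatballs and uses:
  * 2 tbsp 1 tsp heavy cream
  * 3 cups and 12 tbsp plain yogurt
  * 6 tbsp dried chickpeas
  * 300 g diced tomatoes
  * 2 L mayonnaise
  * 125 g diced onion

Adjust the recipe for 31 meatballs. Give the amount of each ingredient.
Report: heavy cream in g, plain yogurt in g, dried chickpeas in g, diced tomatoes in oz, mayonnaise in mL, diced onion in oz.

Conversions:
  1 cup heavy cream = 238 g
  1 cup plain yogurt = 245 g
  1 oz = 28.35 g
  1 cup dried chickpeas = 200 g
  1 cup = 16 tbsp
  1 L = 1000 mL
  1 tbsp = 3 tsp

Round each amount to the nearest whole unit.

heavy cream: 134 g; plain yogurt: 3560 g; dried chickpeas: 291 g; diced tomatoes: 41 oz; mayonnaise: 7750 mL; diced onion: 17 oz

Scaling factor: 31/8 = 3.875.
heavy cream: (2 tbsp + 1 tsp = 7/3 tbsp) × 31/8 ÷ 16 tbsp/cup × 238 g/cup ≈ 134 g
plain yogurt: (3 cup + 12 tbsp = 3.75 cup) × 31/8 × 245 g/cup ≈ 3560 g
dried chickpeas: 6 tbsp × 31/8 ÷ 16 tbsp/cup × 200 g/cup ≈ 291 g
diced tomatoes: 300 g × 31/8 ÷ 28.35 g/oz ≈ 41 oz
mayonnaise: 2 L × 31/8 × 1000 mL/L = 7750 mL
diced onion: 125 g × 31/8 ÷ 28.35 g/oz ≈ 17 oz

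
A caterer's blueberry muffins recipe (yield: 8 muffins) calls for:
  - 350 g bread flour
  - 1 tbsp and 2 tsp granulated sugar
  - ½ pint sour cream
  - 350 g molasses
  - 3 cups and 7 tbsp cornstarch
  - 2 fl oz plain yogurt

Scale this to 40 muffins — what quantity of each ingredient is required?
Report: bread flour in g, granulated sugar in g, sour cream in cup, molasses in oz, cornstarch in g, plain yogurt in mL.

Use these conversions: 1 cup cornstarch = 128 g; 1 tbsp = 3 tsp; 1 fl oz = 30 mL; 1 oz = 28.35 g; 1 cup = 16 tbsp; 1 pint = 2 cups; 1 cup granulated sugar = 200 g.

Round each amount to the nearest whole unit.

bread flour: 1750 g; granulated sugar: 104 g; sour cream: 5 cup; molasses: 62 oz; cornstarch: 2200 g; plain yogurt: 300 mL

Scaling factor: 40/8 = 5.
bread flour: 350 g × 5 = 1750 g
granulated sugar: (1 tbsp + 2 tsp = 5/3 tbsp) × 5 ÷ 16 tbsp/cup × 200 g/cup ≈ 104 g
sour cream: 0.5 pint × 5 × 2 cup/pint = 5 cup
molasses: 350 g × 5 ÷ 28.35 g/oz ≈ 62 oz
cornstarch: (3 cup + 7 tbsp = 3.4375 cup) × 5 × 128 g/cup = 2200 g
plain yogurt: 2 fl oz × 5 × 30 mL/fl oz = 300 mL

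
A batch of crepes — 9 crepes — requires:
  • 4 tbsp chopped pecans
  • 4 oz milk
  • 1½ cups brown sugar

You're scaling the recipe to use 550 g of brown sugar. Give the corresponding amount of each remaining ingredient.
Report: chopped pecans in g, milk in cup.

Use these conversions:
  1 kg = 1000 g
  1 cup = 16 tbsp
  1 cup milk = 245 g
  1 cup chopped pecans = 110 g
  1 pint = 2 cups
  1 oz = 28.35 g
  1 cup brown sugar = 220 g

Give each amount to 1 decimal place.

chopped pecans: 45.8 g; milk: 0.8 cup

The original recipe has 330 g of brown sugar, so the scaling factor is 550 ÷ 330 = 5/3.
chopped pecans: 4 tbsp × 5/3 ÷ 16 tbsp/cup × 110 g/cup ≈ 45.8 g
milk: 4 oz × 5/3 × 28.35 g/oz ÷ 245 g/cup ≈ 0.8 cup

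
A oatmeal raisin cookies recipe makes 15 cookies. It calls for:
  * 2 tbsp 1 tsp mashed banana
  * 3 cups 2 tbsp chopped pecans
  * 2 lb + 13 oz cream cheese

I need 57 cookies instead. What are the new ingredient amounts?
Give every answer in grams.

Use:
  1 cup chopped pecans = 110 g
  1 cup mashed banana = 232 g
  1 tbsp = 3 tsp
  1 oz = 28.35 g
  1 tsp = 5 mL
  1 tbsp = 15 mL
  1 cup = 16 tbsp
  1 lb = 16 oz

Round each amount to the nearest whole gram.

Scaling factor: 57/15 = 19/5 = 3.8.
mashed banana: (2 tbsp + 1 tsp = 7/3 tbsp) × 19/5 ÷ 16 tbsp/cup × 232 g/cup ≈ 129 g
chopped pecans: (3 cup + 2 tbsp = 3.125 cup) × 19/5 × 110 g/cup ≈ 1306 g
cream cheese: (2 lb + 13 oz = 2.8125 lb) × 19/5 × 16 oz/lb × 28.35 g/oz ≈ 4848 g

mashed banana: 129 g; chopped pecans: 1306 g; cream cheese: 4848 g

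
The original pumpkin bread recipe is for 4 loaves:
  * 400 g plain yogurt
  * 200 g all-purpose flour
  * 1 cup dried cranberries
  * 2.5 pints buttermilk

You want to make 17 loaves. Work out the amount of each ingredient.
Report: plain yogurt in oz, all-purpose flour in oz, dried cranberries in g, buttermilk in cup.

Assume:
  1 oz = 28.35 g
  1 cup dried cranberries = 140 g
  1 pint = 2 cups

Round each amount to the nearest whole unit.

plain yogurt: 60 oz; all-purpose flour: 30 oz; dried cranberries: 595 g; buttermilk: 21 cup

Scaling factor: 17/4 = 4.25.
plain yogurt: 400 g × 17/4 ÷ 28.35 g/oz ≈ 60 oz
all-purpose flour: 200 g × 17/4 ÷ 28.35 g/oz ≈ 30 oz
dried cranberries: 1 cup × 17/4 × 140 g/cup = 595 g
buttermilk: 2.5 pint × 17/4 × 2 cup/pint ≈ 21 cup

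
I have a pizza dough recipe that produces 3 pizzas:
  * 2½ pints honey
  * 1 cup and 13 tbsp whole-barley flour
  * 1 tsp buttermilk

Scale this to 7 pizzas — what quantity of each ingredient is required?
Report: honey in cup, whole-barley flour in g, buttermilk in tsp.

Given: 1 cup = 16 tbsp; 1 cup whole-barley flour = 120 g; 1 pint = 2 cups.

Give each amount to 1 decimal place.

honey: 11.7 cup; whole-barley flour: 507.5 g; buttermilk: 2.3 tsp

Scaling factor: 7/3.
honey: 2.5 pint × 7/3 × 2 cup/pint ≈ 11.7 cup
whole-barley flour: (1 cup + 13 tbsp = 1.8125 cup) × 7/3 × 120 g/cup = 507.5 g
buttermilk: 1 tsp × 7/3 ≈ 2.3 tsp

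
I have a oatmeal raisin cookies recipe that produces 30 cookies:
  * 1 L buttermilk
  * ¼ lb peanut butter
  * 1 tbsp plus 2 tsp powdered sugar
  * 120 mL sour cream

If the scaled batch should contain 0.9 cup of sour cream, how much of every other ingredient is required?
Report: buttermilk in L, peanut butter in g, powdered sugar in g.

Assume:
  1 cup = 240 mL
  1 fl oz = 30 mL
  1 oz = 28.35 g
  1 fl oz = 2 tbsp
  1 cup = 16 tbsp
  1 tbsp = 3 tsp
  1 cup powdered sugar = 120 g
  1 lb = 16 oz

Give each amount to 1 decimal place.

The original recipe has 0.5 cup of sour cream, so the scaling factor is 0.9 ÷ 0.5 = 9/5 = 1.8.
buttermilk: 1 L × 9/5 = 1.8 L
peanut butter: 0.25 lb × 9/5 × 16 oz/lb × 28.35 g/oz ≈ 204.1 g
powdered sugar: (1 tbsp + 2 tsp = 5/3 tbsp) × 9/5 ÷ 16 tbsp/cup × 120 g/cup = 22.5 g

buttermilk: 1.8 L; peanut butter: 204.1 g; powdered sugar: 22.5 g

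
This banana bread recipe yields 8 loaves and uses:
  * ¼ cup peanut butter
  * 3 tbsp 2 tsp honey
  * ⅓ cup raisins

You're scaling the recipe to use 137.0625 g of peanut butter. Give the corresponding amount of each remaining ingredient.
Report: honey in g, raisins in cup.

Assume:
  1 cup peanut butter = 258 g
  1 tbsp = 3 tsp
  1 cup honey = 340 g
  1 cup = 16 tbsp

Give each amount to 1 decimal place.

honey: 165.6 g; raisins: 0.7 cup

The original recipe has 64.5 g of peanut butter, so the scaling factor is 137.0625 ÷ 64.5 = 17/8 = 2.125.
honey: (3 tbsp + 2 tsp = 11/3 tbsp) × 17/8 ÷ 16 tbsp/cup × 340 g/cup ≈ 165.6 g
raisins: 1/3 cup × 17/8 ≈ 0.7 cup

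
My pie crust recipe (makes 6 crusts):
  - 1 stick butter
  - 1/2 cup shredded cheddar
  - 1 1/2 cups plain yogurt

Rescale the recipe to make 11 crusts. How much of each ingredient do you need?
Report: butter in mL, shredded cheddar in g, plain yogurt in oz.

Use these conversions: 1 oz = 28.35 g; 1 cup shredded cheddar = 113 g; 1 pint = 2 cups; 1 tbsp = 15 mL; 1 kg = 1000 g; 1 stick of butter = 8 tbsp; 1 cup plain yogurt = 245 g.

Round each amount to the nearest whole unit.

Scaling factor: 11/6.
butter: 1 stick × 11/6 × 8 tbsp/stick × 15 mL/tbsp = 220 mL
shredded cheddar: 0.5 cup × 11/6 × 113 g/cup ≈ 104 g
plain yogurt: 1.5 cup × 11/6 × 245 g/cup ÷ 28.35 g/oz ≈ 24 oz

butter: 220 mL; shredded cheddar: 104 g; plain yogurt: 24 oz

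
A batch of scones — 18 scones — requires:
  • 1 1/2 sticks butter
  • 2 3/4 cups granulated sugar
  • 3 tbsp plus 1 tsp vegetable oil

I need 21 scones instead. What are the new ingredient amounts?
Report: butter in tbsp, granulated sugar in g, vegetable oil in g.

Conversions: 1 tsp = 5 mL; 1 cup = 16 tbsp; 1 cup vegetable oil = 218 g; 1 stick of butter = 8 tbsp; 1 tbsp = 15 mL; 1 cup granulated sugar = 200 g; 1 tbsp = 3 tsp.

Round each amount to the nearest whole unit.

Scaling factor: 21/18 = 7/6.
butter: 1.5 stick × 7/6 × 8 tbsp/stick = 14 tbsp
granulated sugar: 2.75 cup × 7/6 × 200 g/cup ≈ 642 g
vegetable oil: (3 tbsp + 1 tsp = 10/3 tbsp) × 7/6 ÷ 16 tbsp/cup × 218 g/cup ≈ 53 g

butter: 14 tbsp; granulated sugar: 642 g; vegetable oil: 53 g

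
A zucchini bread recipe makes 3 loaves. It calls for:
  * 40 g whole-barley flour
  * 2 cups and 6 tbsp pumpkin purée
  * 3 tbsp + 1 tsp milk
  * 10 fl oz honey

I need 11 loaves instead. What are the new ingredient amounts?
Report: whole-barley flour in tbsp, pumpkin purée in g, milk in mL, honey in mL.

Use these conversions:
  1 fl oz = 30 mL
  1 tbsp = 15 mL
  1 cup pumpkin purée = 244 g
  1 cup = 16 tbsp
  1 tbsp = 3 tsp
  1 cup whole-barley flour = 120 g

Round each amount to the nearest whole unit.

Scaling factor: 11/3.
whole-barley flour: 40 g × 11/3 ÷ 120 g/cup × 16 tbsp/cup ≈ 20 tbsp
pumpkin purée: (2 cup + 6 tbsp = 2.375 cup) × 11/3 × 244 g/cup ≈ 2125 g
milk: (3 tbsp + 1 tsp = 10/3 tbsp) × 11/3 × 15 mL/tbsp ≈ 183 mL
honey: 10 fl oz × 11/3 × 30 mL/fl oz = 1100 mL

whole-barley flour: 20 tbsp; pumpkin purée: 2125 g; milk: 183 mL; honey: 1100 mL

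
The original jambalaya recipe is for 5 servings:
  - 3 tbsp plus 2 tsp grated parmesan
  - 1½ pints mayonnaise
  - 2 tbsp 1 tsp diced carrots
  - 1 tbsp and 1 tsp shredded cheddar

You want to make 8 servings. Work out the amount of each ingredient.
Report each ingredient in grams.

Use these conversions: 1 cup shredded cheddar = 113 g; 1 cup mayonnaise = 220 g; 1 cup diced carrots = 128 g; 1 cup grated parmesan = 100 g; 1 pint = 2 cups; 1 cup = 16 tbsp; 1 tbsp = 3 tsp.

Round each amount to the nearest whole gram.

grated parmesan: 37 g; mayonnaise: 1056 g; diced carrots: 30 g; shredded cheddar: 15 g

Scaling factor: 8/5 = 1.6.
grated parmesan: (3 tbsp + 2 tsp = 11/3 tbsp) × 8/5 ÷ 16 tbsp/cup × 100 g/cup ≈ 37 g
mayonnaise: 1.5 pint × 8/5 × 2 cup/pint × 220 g/cup = 1056 g
diced carrots: (2 tbsp + 1 tsp = 7/3 tbsp) × 8/5 ÷ 16 tbsp/cup × 128 g/cup ≈ 30 g
shredded cheddar: (1 tbsp + 1 tsp = 4/3 tbsp) × 8/5 ÷ 16 tbsp/cup × 113 g/cup ≈ 15 g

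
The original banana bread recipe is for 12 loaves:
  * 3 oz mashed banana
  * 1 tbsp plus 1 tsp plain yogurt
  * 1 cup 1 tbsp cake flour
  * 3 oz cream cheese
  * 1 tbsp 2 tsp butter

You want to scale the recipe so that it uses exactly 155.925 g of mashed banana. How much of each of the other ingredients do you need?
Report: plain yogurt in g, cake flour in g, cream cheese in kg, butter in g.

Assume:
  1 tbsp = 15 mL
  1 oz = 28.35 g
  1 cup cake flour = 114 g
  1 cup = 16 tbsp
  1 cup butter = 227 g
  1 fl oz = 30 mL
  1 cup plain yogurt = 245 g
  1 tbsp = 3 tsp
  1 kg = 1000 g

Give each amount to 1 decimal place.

plain yogurt: 37.4 g; cake flour: 222.1 g; cream cheese: 0.2 kg; butter: 43.4 g

The original recipe has 85.05 g of mashed banana, so the scaling factor is 155.925 ÷ 85.05 = 11/6.
plain yogurt: (1 tbsp + 1 tsp = 4/3 tbsp) × 11/6 ÷ 16 tbsp/cup × 245 g/cup ≈ 37.4 g
cake flour: (1 cup + 1 tbsp = 1.0625 cup) × 11/6 × 114 g/cup ≈ 222.1 g
cream cheese: 3 oz × 11/6 × 28.35 g/oz ÷ 1000 g/kg ≈ 0.2 kg
butter: (1 tbsp + 2 tsp = 5/3 tbsp) × 11/6 ÷ 16 tbsp/cup × 227 g/cup ≈ 43.4 g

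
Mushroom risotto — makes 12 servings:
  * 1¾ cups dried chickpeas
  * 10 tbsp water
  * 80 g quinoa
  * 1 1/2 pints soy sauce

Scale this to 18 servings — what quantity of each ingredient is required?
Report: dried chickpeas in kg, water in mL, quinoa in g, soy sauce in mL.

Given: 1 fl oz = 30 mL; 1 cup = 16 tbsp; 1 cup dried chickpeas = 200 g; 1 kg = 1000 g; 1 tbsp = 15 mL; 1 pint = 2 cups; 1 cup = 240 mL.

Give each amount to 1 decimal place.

dried chickpeas: 0.5 kg; water: 225.0 mL; quinoa: 120.0 g; soy sauce: 1080.0 mL

Scaling factor: 18/12 = 3/2 = 1.5.
dried chickpeas: 1.75 cup × 3/2 × 200 g/cup ÷ 1000 g/kg ≈ 0.5 kg
water: 10 tbsp × 3/2 × 15 mL/tbsp = 225.0 mL
quinoa: 80 g × 3/2 = 120.0 g
soy sauce: 1.5 pint × 3/2 × 2 cup/pint × 240 mL/cup = 1080.0 mL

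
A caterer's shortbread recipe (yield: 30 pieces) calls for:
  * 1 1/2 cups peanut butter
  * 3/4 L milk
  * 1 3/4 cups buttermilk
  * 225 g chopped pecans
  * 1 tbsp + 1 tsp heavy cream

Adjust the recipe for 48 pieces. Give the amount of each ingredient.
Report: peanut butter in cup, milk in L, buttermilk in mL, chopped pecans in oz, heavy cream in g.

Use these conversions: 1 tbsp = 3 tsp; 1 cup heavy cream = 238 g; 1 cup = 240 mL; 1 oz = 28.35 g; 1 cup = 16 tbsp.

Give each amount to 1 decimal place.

peanut butter: 2.4 cup; milk: 1.2 L; buttermilk: 672.0 mL; chopped pecans: 12.7 oz; heavy cream: 31.7 g

Scaling factor: 48/30 = 8/5 = 1.6.
peanut butter: 1.5 cup × 8/5 = 2.4 cup
milk: 0.75 L × 8/5 = 1.2 L
buttermilk: 1.75 cup × 8/5 × 240 mL/cup = 672.0 mL
chopped pecans: 225 g × 8/5 ÷ 28.35 g/oz ≈ 12.7 oz
heavy cream: (1 tbsp + 1 tsp = 4/3 tbsp) × 8/5 ÷ 16 tbsp/cup × 238 g/cup ≈ 31.7 g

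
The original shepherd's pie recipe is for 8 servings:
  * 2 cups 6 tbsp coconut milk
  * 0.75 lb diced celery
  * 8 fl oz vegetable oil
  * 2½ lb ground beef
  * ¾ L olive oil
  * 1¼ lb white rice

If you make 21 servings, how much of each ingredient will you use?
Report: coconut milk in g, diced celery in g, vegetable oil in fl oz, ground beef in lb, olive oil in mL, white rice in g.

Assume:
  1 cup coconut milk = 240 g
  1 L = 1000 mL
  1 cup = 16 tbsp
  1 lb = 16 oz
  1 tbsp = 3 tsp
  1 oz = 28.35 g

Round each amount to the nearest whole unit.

coconut milk: 1496 g; diced celery: 893 g; vegetable oil: 21 fl oz; ground beef: 7 lb; olive oil: 1969 mL; white rice: 1488 g

Scaling factor: 21/8 = 2.625.
coconut milk: (2 cup + 6 tbsp = 2.375 cup) × 21/8 × 240 g/cup ≈ 1496 g
diced celery: 0.75 lb × 21/8 × 16 oz/lb × 28.35 g/oz ≈ 893 g
vegetable oil: 8 fl oz × 21/8 = 21 fl oz
ground beef: 2.5 lb × 21/8 ≈ 7 lb
olive oil: 0.75 L × 21/8 × 1000 mL/L ≈ 1969 mL
white rice: 1.25 lb × 21/8 × 16 oz/lb × 28.35 g/oz ≈ 1488 g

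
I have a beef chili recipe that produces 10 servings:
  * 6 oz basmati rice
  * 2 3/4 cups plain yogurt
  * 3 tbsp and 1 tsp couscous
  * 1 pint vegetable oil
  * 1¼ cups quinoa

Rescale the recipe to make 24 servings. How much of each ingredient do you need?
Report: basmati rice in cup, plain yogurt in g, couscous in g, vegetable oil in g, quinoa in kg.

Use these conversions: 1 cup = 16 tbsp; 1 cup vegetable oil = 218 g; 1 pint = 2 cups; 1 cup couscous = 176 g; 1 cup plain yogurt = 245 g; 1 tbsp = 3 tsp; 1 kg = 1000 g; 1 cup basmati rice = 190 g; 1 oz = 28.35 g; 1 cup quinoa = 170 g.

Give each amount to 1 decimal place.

Scaling factor: 24/10 = 12/5 = 2.4.
basmati rice: 6 oz × 12/5 × 28.35 g/oz ÷ 190 g/cup ≈ 2.1 cup
plain yogurt: 2.75 cup × 12/5 × 245 g/cup = 1617.0 g
couscous: (3 tbsp + 1 tsp = 10/3 tbsp) × 12/5 ÷ 16 tbsp/cup × 176 g/cup = 88.0 g
vegetable oil: 1 pint × 12/5 × 2 cup/pint × 218 g/cup = 1046.4 g
quinoa: 1.25 cup × 12/5 × 170 g/cup ÷ 1000 g/kg ≈ 0.5 kg

basmati rice: 2.1 cup; plain yogurt: 1617.0 g; couscous: 88.0 g; vegetable oil: 1046.4 g; quinoa: 0.5 kg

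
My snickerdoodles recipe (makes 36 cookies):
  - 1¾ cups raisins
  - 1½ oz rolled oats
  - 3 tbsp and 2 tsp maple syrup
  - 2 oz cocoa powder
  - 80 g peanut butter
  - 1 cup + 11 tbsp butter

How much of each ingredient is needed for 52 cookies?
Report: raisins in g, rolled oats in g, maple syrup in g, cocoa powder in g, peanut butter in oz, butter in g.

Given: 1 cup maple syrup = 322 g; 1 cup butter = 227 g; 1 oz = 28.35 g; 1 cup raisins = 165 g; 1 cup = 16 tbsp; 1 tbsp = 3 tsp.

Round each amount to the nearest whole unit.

Scaling factor: 52/36 = 13/9.
raisins: 1.75 cup × 13/9 × 165 g/cup ≈ 417 g
rolled oats: 1.5 oz × 13/9 × 28.35 g/oz ≈ 61 g
maple syrup: (3 tbsp + 2 tsp = 11/3 tbsp) × 13/9 ÷ 16 tbsp/cup × 322 g/cup ≈ 107 g
cocoa powder: 2 oz × 13/9 × 28.35 g/oz ≈ 82 g
peanut butter: 80 g × 13/9 ÷ 28.35 g/oz ≈ 4 oz
butter: (1 cup + 11 tbsp = 1.6875 cup) × 13/9 × 227 g/cup ≈ 553 g

raisins: 417 g; rolled oats: 61 g; maple syrup: 107 g; cocoa powder: 82 g; peanut butter: 4 oz; butter: 553 g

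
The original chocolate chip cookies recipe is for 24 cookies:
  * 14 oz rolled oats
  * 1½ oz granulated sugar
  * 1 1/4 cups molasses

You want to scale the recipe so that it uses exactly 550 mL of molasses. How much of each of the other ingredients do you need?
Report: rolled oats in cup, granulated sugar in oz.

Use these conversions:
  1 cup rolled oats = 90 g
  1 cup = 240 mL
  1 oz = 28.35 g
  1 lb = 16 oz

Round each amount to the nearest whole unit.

The original recipe has 300 mL of molasses, so the scaling factor is 550 ÷ 300 = 11/6.
rolled oats: 14 oz × 11/6 × 28.35 g/oz ÷ 90 g/cup ≈ 8 cup
granulated sugar: 1.5 oz × 11/6 ≈ 3 oz

rolled oats: 8 cup; granulated sugar: 3 oz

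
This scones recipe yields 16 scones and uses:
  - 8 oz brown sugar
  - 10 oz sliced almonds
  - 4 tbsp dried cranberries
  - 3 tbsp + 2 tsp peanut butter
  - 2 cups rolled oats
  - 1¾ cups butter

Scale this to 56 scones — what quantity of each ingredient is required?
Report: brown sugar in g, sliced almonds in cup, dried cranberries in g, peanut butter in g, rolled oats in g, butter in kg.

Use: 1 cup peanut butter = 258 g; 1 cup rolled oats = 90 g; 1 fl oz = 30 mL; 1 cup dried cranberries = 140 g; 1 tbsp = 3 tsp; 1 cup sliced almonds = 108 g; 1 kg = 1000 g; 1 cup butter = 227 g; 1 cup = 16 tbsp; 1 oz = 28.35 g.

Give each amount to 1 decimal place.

brown sugar: 793.8 g; sliced almonds: 9.2 cup; dried cranberries: 122.5 g; peanut butter: 206.9 g; rolled oats: 630.0 g; butter: 1.4 kg

Scaling factor: 56/16 = 7/2 = 3.5.
brown sugar: 8 oz × 7/2 × 28.35 g/oz = 793.8 g
sliced almonds: 10 oz × 7/2 × 28.35 g/oz ÷ 108 g/cup ≈ 9.2 cup
dried cranberries: 4 tbsp × 7/2 ÷ 16 tbsp/cup × 140 g/cup = 122.5 g
peanut butter: (3 tbsp + 2 tsp = 11/3 tbsp) × 7/2 ÷ 16 tbsp/cup × 258 g/cup ≈ 206.9 g
rolled oats: 2 cup × 7/2 × 90 g/cup = 630.0 g
butter: 1.75 cup × 7/2 × 227 g/cup ÷ 1000 g/kg ≈ 1.4 kg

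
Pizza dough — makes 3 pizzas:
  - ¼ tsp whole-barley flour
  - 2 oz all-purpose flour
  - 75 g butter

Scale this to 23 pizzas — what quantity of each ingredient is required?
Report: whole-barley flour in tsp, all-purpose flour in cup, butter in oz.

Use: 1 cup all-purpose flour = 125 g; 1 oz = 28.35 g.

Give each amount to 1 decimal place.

Scaling factor: 23/3.
whole-barley flour: 0.25 tsp × 23/3 ≈ 1.9 tsp
all-purpose flour: 2 oz × 23/3 × 28.35 g/oz ÷ 125 g/cup ≈ 3.5 cup
butter: 75 g × 23/3 ÷ 28.35 g/oz ≈ 20.3 oz

whole-barley flour: 1.9 tsp; all-purpose flour: 3.5 cup; butter: 20.3 oz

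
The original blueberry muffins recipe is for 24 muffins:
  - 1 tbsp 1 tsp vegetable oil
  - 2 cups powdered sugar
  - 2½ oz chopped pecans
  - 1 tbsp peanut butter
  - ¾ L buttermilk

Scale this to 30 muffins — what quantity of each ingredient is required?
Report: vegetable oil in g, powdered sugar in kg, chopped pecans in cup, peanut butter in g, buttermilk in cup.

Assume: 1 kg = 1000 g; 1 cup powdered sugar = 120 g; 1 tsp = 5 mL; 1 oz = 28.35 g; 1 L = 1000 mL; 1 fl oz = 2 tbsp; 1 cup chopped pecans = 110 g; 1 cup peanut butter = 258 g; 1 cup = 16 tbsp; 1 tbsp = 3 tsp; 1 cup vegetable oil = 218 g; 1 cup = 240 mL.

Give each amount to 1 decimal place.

Scaling factor: 30/24 = 5/4 = 1.25.
vegetable oil: (1 tbsp + 1 tsp = 4/3 tbsp) × 5/4 ÷ 16 tbsp/cup × 218 g/cup ≈ 22.7 g
powdered sugar: 2 cup × 5/4 × 120 g/cup ÷ 1000 g/kg = 0.3 kg
chopped pecans: 2.5 oz × 5/4 × 28.35 g/oz ÷ 110 g/cup ≈ 0.8 cup
peanut butter: 1 tbsp × 5/4 ÷ 16 tbsp/cup × 258 g/cup ≈ 20.2 g
buttermilk: 0.75 L × 5/4 × 1000 mL/L ÷ 240 mL/cup ≈ 3.9 cup

vegetable oil: 22.7 g; powdered sugar: 0.3 kg; chopped pecans: 0.8 cup; peanut butter: 20.2 g; buttermilk: 3.9 cup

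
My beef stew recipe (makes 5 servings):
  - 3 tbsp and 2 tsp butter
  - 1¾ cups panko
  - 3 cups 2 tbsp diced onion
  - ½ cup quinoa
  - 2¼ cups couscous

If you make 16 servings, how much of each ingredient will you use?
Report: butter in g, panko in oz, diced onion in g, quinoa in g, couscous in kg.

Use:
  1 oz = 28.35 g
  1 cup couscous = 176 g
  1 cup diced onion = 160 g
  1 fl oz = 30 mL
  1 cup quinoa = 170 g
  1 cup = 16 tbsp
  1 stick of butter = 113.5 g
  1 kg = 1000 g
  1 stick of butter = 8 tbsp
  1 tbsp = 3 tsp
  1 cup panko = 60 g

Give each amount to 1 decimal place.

butter: 166.5 g; panko: 11.9 oz; diced onion: 1600.0 g; quinoa: 272.0 g; couscous: 1.3 kg

Scaling factor: 16/5 = 3.2.
butter: (3 tbsp + 2 tsp = 11/3 tbsp) × 16/5 ÷ 8 tbsp/stick × 113.5 g/stick ≈ 166.5 g
panko: 1.75 cup × 16/5 × 60 g/cup ÷ 28.35 g/oz ≈ 11.9 oz
diced onion: (3 cup + 2 tbsp = 3.125 cup) × 16/5 × 160 g/cup = 1600.0 g
quinoa: 0.5 cup × 16/5 × 170 g/cup = 272.0 g
couscous: 2.25 cup × 16/5 × 176 g/cup ÷ 1000 g/kg ≈ 1.3 kg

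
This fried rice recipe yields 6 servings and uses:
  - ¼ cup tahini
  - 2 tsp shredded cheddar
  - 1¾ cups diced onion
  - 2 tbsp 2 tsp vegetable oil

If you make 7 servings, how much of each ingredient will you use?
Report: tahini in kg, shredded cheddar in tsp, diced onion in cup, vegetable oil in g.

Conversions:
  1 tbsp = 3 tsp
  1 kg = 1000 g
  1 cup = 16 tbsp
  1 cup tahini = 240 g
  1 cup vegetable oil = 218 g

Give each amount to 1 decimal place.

Scaling factor: 7/6.
tahini: 0.25 cup × 7/6 × 240 g/cup ÷ 1000 g/kg ≈ 0.1 kg
shredded cheddar: 2 tsp × 7/6 ≈ 2.3 tsp
diced onion: 1.75 cup × 7/6 ≈ 2.0 cup
vegetable oil: (2 tbsp + 2 tsp = 8/3 tbsp) × 7/6 ÷ 16 tbsp/cup × 218 g/cup ≈ 42.4 g

tahini: 0.1 kg; shredded cheddar: 2.3 tsp; diced onion: 2.0 cup; vegetable oil: 42.4 g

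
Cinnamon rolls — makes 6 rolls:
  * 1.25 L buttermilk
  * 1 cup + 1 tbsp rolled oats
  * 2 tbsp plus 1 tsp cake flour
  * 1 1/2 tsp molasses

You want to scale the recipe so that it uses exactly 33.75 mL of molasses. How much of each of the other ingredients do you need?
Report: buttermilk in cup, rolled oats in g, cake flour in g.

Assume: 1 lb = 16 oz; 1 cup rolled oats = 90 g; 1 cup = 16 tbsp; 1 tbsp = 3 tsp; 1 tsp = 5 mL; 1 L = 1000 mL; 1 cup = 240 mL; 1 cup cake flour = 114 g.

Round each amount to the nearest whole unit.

The original recipe has 7.5 mL of molasses, so the scaling factor is 33.75 ÷ 7.5 = 9/2 = 4.5.
buttermilk: 1.25 L × 9/2 × 1000 mL/L ÷ 240 mL/cup ≈ 23 cup
rolled oats: (1 cup + 1 tbsp = 1.0625 cup) × 9/2 × 90 g/cup ≈ 430 g
cake flour: (2 tbsp + 1 tsp = 7/3 tbsp) × 9/2 ÷ 16 tbsp/cup × 114 g/cup ≈ 75 g

buttermilk: 23 cup; rolled oats: 430 g; cake flour: 75 g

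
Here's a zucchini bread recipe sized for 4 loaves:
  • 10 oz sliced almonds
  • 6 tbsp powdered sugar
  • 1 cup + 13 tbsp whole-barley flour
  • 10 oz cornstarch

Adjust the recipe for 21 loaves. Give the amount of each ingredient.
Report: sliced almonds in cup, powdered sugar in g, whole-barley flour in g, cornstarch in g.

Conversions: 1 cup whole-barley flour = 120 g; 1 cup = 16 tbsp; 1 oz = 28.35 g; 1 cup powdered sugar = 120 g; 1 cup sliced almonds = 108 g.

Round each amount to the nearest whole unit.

sliced almonds: 14 cup; powdered sugar: 236 g; whole-barley flour: 1142 g; cornstarch: 1488 g

Scaling factor: 21/4 = 5.25.
sliced almonds: 10 oz × 21/4 × 28.35 g/oz ÷ 108 g/cup ≈ 14 cup
powdered sugar: 6 tbsp × 21/4 ÷ 16 tbsp/cup × 120 g/cup ≈ 236 g
whole-barley flour: (1 cup + 13 tbsp = 1.8125 cup) × 21/4 × 120 g/cup ≈ 1142 g
cornstarch: 10 oz × 21/4 × 28.35 g/oz ≈ 1488 g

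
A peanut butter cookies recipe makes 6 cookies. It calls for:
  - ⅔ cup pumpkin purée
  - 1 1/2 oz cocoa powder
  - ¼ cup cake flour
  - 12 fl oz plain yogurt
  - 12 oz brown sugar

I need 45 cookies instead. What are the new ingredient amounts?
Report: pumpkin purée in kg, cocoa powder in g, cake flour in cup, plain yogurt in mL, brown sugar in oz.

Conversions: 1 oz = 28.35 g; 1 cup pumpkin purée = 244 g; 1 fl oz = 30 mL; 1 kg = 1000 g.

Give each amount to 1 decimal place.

pumpkin purée: 1.2 kg; cocoa powder: 318.9 g; cake flour: 1.9 cup; plain yogurt: 2700.0 mL; brown sugar: 90.0 oz

Scaling factor: 45/6 = 15/2 = 7.5.
pumpkin purée: 2/3 cup × 15/2 × 244 g/cup ÷ 1000 g/kg ≈ 1.2 kg
cocoa powder: 1.5 oz × 15/2 × 28.35 g/oz ≈ 318.9 g
cake flour: 0.25 cup × 15/2 ≈ 1.9 cup
plain yogurt: 12 fl oz × 15/2 × 30 mL/fl oz = 2700.0 mL
brown sugar: 12 oz × 15/2 = 90.0 oz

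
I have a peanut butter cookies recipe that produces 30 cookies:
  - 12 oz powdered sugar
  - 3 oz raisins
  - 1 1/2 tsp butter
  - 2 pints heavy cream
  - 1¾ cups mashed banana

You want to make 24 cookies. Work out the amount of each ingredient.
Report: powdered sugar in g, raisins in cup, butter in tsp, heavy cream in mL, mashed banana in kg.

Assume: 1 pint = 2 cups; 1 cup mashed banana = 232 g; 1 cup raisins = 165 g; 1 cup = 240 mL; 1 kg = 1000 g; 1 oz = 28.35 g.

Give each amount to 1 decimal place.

powdered sugar: 272.2 g; raisins: 0.4 cup; butter: 1.2 tsp; heavy cream: 768.0 mL; mashed banana: 0.3 kg

Scaling factor: 24/30 = 4/5 = 0.8.
powdered sugar: 12 oz × 4/5 × 28.35 g/oz ≈ 272.2 g
raisins: 3 oz × 4/5 × 28.35 g/oz ÷ 165 g/cup ≈ 0.4 cup
butter: 1.5 tsp × 4/5 = 1.2 tsp
heavy cream: 2 pint × 4/5 × 2 cup/pint × 240 mL/cup = 768.0 mL
mashed banana: 1.75 cup × 4/5 × 232 g/cup ÷ 1000 g/kg ≈ 0.3 kg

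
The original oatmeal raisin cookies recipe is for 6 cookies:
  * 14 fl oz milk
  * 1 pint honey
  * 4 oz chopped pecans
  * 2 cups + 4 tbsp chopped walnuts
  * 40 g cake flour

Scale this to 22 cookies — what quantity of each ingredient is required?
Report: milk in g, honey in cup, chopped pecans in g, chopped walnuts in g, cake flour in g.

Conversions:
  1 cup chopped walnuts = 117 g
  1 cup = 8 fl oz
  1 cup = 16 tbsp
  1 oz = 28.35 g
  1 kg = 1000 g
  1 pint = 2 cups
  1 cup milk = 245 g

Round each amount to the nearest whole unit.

Scaling factor: 22/6 = 11/3.
milk: 14 fl oz × 11/3 ÷ 8 fl oz/cup × 245 g/cup ≈ 1572 g
honey: 1 pint × 11/3 × 2 cup/pint ≈ 7 cup
chopped pecans: 4 oz × 11/3 × 28.35 g/oz ≈ 416 g
chopped walnuts: (2 cup + 4 tbsp = 2.25 cup) × 11/3 × 117 g/cup ≈ 965 g
cake flour: 40 g × 11/3 ≈ 147 g

milk: 1572 g; honey: 7 cup; chopped pecans: 416 g; chopped walnuts: 965 g; cake flour: 147 g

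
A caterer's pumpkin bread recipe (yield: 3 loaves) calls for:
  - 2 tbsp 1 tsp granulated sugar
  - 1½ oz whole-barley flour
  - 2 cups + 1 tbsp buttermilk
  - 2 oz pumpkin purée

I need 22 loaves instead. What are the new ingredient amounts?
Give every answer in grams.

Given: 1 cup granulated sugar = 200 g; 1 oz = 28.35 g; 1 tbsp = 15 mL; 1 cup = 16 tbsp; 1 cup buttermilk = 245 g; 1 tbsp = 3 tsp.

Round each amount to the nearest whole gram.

granulated sugar: 214 g; whole-barley flour: 312 g; buttermilk: 3706 g; pumpkin purée: 416 g

Scaling factor: 22/3.
granulated sugar: (2 tbsp + 1 tsp = 7/3 tbsp) × 22/3 ÷ 16 tbsp/cup × 200 g/cup ≈ 214 g
whole-barley flour: 1.5 oz × 22/3 × 28.35 g/oz ≈ 312 g
buttermilk: (2 cup + 1 tbsp = 2.0625 cup) × 22/3 × 245 g/cup ≈ 3706 g
pumpkin purée: 2 oz × 22/3 × 28.35 g/oz ≈ 416 g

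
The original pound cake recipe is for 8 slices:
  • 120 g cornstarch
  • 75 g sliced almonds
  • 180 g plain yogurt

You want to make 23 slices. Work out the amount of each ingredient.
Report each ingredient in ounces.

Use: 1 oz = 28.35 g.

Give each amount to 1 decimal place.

Scaling factor: 23/8 = 2.875.
cornstarch: 120 g × 23/8 ÷ 28.35 g/oz ≈ 12.2 oz
sliced almonds: 75 g × 23/8 ÷ 28.35 g/oz ≈ 7.6 oz
plain yogurt: 180 g × 23/8 ÷ 28.35 g/oz ≈ 18.3 oz

cornstarch: 12.2 oz; sliced almonds: 7.6 oz; plain yogurt: 18.3 oz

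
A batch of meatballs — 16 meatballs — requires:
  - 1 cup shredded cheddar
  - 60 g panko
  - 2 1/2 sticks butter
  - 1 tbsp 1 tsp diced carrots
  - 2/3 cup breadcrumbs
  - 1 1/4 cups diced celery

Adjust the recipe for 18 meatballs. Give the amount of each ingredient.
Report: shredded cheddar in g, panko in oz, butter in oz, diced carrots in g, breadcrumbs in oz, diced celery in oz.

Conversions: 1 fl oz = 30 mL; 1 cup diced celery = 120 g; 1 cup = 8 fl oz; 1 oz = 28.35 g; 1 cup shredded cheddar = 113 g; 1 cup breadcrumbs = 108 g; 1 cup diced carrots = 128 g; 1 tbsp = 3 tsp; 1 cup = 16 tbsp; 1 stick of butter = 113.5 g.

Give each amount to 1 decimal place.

Scaling factor: 18/16 = 9/8 = 1.125.
shredded cheddar: 1 cup × 9/8 × 113 g/cup ≈ 127.1 g
panko: 60 g × 9/8 ÷ 28.35 g/oz ≈ 2.4 oz
butter: 2.5 stick × 9/8 × 113.5 g/stick ÷ 28.35 g/oz ≈ 11.3 oz
diced carrots: (1 tbsp + 1 tsp = 4/3 tbsp) × 9/8 ÷ 16 tbsp/cup × 128 g/cup = 12.0 g
breadcrumbs: 2/3 cup × 9/8 × 108 g/cup ÷ 28.35 g/oz ≈ 2.9 oz
diced celery: 1.25 cup × 9/8 × 120 g/cup ÷ 28.35 g/oz ≈ 6.0 oz

shredded cheddar: 127.1 g; panko: 2.4 oz; butter: 11.3 oz; diced carrots: 12.0 g; breadcrumbs: 2.9 oz; diced celery: 6.0 oz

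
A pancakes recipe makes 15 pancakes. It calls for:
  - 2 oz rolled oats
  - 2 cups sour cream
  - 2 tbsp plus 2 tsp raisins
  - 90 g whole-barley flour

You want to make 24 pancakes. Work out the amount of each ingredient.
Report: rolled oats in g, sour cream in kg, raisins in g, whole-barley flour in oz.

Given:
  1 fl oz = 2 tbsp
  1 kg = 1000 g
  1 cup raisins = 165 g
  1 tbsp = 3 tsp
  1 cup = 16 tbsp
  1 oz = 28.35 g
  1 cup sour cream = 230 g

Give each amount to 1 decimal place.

rolled oats: 90.7 g; sour cream: 0.7 kg; raisins: 44.0 g; whole-barley flour: 5.1 oz

Scaling factor: 24/15 = 8/5 = 1.6.
rolled oats: 2 oz × 8/5 × 28.35 g/oz ≈ 90.7 g
sour cream: 2 cup × 8/5 × 230 g/cup ÷ 1000 g/kg ≈ 0.7 kg
raisins: (2 tbsp + 2 tsp = 8/3 tbsp) × 8/5 ÷ 16 tbsp/cup × 165 g/cup = 44.0 g
whole-barley flour: 90 g × 8/5 ÷ 28.35 g/oz ≈ 5.1 oz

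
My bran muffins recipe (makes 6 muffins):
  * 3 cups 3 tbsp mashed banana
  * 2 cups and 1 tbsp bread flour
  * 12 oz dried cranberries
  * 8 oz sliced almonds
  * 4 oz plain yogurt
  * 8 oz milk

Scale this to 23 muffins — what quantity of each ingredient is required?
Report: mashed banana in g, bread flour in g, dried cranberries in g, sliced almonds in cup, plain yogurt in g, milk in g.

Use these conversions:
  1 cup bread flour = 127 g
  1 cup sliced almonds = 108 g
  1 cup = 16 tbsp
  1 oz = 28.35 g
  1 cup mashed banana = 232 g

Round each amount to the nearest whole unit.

mashed banana: 2835 g; bread flour: 1004 g; dried cranberries: 1304 g; sliced almonds: 8 cup; plain yogurt: 435 g; milk: 869 g

Scaling factor: 23/6.
mashed banana: (3 cup + 3 tbsp = 3.1875 cup) × 23/6 × 232 g/cup ≈ 2835 g
bread flour: (2 cup + 1 tbsp = 2.0625 cup) × 23/6 × 127 g/cup ≈ 1004 g
dried cranberries: 12 oz × 23/6 × 28.35 g/oz ≈ 1304 g
sliced almonds: 8 oz × 23/6 × 28.35 g/oz ÷ 108 g/cup ≈ 8 cup
plain yogurt: 4 oz × 23/6 × 28.35 g/oz ≈ 435 g
milk: 8 oz × 23/6 × 28.35 g/oz ≈ 869 g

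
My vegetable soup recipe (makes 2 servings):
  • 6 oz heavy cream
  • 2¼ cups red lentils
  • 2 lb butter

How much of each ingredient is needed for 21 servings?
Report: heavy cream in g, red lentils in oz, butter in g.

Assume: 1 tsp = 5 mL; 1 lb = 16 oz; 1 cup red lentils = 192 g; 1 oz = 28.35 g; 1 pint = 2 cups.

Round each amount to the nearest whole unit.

Scaling factor: 21/2 = 10.5.
heavy cream: 6 oz × 21/2 × 28.35 g/oz ≈ 1786 g
red lentils: 2.25 cup × 21/2 × 192 g/cup ÷ 28.35 g/oz = 160 oz
butter: 2 lb × 21/2 × 16 oz/lb × 28.35 g/oz ≈ 9526 g

heavy cream: 1786 g; red lentils: 160 oz; butter: 9526 g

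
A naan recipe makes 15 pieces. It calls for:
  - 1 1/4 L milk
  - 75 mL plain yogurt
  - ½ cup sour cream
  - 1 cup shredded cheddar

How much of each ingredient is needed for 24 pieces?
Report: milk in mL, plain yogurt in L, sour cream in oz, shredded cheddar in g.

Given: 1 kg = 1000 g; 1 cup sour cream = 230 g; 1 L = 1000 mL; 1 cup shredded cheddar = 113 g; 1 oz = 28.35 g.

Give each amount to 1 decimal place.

milk: 2000.0 mL; plain yogurt: 0.1 L; sour cream: 6.5 oz; shredded cheddar: 180.8 g

Scaling factor: 24/15 = 8/5 = 1.6.
milk: 1.25 L × 8/5 × 1000 mL/L = 2000.0 mL
plain yogurt: 75 mL × 8/5 ÷ 1000 mL/L ≈ 0.1 L
sour cream: 0.5 cup × 8/5 × 230 g/cup ÷ 28.35 g/oz ≈ 6.5 oz
shredded cheddar: 1 cup × 8/5 × 113 g/cup = 180.8 g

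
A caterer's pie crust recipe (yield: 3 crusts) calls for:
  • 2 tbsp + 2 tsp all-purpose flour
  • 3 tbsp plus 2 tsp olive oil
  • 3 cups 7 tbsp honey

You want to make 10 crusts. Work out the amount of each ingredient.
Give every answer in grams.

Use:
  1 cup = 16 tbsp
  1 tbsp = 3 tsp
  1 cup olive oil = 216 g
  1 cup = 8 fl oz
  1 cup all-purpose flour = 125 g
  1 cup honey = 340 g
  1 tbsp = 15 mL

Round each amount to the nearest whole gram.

Scaling factor: 10/3.
all-purpose flour: (2 tbsp + 2 tsp = 8/3 tbsp) × 10/3 ÷ 16 tbsp/cup × 125 g/cup ≈ 69 g
olive oil: (3 tbsp + 2 tsp = 11/3 tbsp) × 10/3 ÷ 16 tbsp/cup × 216 g/cup = 165 g
honey: (3 cup + 7 tbsp = 3.4375 cup) × 10/3 × 340 g/cup ≈ 3896 g

all-purpose flour: 69 g; olive oil: 165 g; honey: 3896 g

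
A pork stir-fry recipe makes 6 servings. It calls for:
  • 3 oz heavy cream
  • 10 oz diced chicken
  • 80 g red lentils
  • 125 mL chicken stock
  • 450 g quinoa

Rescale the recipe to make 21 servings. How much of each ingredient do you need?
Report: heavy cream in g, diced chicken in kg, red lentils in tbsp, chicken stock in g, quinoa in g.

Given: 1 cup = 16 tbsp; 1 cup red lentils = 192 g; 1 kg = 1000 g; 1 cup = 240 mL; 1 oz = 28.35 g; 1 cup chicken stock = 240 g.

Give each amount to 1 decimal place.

heavy cream: 297.7 g; diced chicken: 1.0 kg; red lentils: 23.3 tbsp; chicken stock: 437.5 g; quinoa: 1575.0 g

Scaling factor: 21/6 = 7/2 = 3.5.
heavy cream: 3 oz × 7/2 × 28.35 g/oz ≈ 297.7 g
diced chicken: 10 oz × 7/2 × 28.35 g/oz ÷ 1000 g/kg ≈ 1.0 kg
red lentils: 80 g × 7/2 ÷ 192 g/cup × 16 tbsp/cup ≈ 23.3 tbsp
chicken stock: 125 mL × 7/2 ÷ 240 mL/cup × 240 g/cup = 437.5 g
quinoa: 450 g × 7/2 = 1575.0 g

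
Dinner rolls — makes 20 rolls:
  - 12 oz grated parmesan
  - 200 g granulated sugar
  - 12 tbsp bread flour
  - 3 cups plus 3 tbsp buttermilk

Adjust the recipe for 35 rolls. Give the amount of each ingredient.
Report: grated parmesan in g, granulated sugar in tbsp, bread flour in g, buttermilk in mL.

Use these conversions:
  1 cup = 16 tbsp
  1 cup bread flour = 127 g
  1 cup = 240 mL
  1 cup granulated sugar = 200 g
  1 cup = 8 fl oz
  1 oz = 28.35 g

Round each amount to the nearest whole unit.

grated parmesan: 595 g; granulated sugar: 28 tbsp; bread flour: 167 g; buttermilk: 1339 mL

Scaling factor: 35/20 = 7/4 = 1.75.
grated parmesan: 12 oz × 7/4 × 28.35 g/oz ≈ 595 g
granulated sugar: 200 g × 7/4 ÷ 200 g/cup × 16 tbsp/cup = 28 tbsp
bread flour: 12 tbsp × 7/4 ÷ 16 tbsp/cup × 127 g/cup ≈ 167 g
buttermilk: (3 cup + 3 tbsp = 3.1875 cup) × 7/4 × 240 mL/cup ≈ 1339 mL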